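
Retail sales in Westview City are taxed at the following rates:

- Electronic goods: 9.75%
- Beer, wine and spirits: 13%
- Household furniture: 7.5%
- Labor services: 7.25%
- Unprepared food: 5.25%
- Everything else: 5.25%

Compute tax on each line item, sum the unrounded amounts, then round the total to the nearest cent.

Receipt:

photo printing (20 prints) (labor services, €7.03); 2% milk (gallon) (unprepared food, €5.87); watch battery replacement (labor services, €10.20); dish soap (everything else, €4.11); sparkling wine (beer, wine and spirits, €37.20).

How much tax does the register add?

Photo printing (20 prints) €7.03: labor services → 7.25% → €0.509675
2% milk (gallon) €5.87: unprepared food → 5.25% → €0.308175
Watch battery replacement €10.20: labor services → 7.25% → €0.7395
Dish soap €4.11: everything else → 5.25% → €0.215775
Sparkling wine €37.20: beer, wine and spirits → 13% → €4.836
Unrounded tax sum = €6.609125 → €6.61

€6.61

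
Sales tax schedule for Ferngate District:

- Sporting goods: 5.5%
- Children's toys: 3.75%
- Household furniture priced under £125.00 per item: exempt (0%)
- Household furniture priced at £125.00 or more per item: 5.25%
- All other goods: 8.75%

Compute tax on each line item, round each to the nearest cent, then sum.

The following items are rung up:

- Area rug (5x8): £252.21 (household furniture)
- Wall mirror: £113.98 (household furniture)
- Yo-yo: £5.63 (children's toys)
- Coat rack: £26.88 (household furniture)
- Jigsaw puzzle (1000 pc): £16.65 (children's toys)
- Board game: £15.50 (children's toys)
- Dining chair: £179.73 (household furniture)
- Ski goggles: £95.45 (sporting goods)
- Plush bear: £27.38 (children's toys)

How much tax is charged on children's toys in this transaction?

£2.44

Yo-yo £5.63: children's toys → 3.75% → £0.21
Jigsaw puzzle (1000 pc) £16.65: children's toys → 3.75% → £0.62
Board game £15.50: children's toys → 3.75% → £0.58
Plush bear £27.38: children's toys → 3.75% → £1.03
Tax on children's toys = £0.21 + £0.62 + £0.58 + £1.03 = £2.44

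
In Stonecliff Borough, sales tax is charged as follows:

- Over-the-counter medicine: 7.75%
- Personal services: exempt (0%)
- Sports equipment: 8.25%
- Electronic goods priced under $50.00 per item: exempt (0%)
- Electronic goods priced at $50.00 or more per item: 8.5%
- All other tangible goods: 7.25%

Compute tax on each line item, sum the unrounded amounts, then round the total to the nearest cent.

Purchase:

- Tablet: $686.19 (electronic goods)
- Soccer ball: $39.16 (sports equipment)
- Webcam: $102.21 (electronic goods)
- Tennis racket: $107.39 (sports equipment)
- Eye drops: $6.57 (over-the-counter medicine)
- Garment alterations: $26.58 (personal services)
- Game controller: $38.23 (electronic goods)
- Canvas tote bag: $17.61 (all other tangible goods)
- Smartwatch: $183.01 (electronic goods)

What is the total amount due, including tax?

$1303.40

Tablet $686.19: electronic goods, $50.00 or more → 8.5% → $58.32615
Soccer ball $39.16: sports equipment → 8.25% → $3.2307
Webcam $102.21: electronic goods, $50.00 or more → 8.5% → $8.68785
Tennis racket $107.39: sports equipment → 8.25% → $8.859675
Eye drops $6.57: over-the-counter medicine → 7.75% → $0.509175
Garment alterations $26.58: personal services → 0% → $0.00
Game controller $38.23: electronic goods, under $50.00 → 0% → $0.00
Canvas tote bag $17.61: all other tangible goods → 7.25% → $1.276725
Smartwatch $183.01: electronic goods, $50.00 or more → 8.5% → $15.55585
Subtotal = $1206.95; unrounded tax = $96.446125 → $96.45; total due = $1303.40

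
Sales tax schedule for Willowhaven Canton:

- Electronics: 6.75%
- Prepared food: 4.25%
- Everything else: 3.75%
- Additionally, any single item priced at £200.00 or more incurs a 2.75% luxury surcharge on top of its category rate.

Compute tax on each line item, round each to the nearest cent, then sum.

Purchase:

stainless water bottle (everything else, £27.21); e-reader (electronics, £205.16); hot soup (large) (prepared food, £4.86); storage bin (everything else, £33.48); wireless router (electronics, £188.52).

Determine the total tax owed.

Stainless water bottle £27.21: everything else → 3.75% → £1.02
E-reader £205.16: electronics → 6.75% + 2.75% surcharge = 9.5% → £19.49
Hot soup (large) £4.86: prepared food → 4.25% → £0.21
Storage bin £33.48: everything else → 3.75% → £1.26
Wireless router £188.52: electronics → 6.75% → £12.73
Total tax = £1.02 + £19.49 + £0.21 + £1.26 + £12.73 = £34.71

£34.71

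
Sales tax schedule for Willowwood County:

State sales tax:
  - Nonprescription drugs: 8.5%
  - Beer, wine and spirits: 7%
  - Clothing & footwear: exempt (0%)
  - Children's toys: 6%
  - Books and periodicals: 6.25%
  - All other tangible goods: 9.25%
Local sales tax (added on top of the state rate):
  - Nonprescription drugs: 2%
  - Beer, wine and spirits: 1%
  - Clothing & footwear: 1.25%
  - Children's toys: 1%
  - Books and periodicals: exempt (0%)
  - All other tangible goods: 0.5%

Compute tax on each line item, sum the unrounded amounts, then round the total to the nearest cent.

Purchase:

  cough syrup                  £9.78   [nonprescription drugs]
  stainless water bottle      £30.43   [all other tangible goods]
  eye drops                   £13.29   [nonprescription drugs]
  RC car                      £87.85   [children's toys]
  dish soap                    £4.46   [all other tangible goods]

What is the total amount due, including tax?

Cough syrup £9.78: nonprescription drugs → 8.5% + 2% local = 10.5% → £1.0269
Stainless water bottle £30.43: all other tangible goods → 9.25% + 0.5% local = 9.75% → £2.966925
Eye drops £13.29: nonprescription drugs → 8.5% + 2% local = 10.5% → £1.39545
RC car £87.85: children's toys → 6% + 1% local = 7% → £6.1495
Dish soap £4.46: all other tangible goods → 9.25% + 0.5% local = 9.75% → £0.43485
Subtotal = £145.81; unrounded tax = £11.973625 → £11.97; total due = £157.78

£157.78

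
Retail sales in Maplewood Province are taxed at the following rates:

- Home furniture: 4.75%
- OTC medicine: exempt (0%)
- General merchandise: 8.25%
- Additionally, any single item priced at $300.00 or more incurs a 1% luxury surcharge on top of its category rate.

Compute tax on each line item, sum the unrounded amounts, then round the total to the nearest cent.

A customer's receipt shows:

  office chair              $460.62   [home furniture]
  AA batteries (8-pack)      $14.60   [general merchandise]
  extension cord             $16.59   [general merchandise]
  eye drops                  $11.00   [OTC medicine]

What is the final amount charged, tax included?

Office chair $460.62: home furniture → 4.75% + 1% surcharge = 5.75% → $26.48565
AA batteries (8-pack) $14.60: general merchandise → 8.25% → $1.2045
Extension cord $16.59: general merchandise → 8.25% → $1.368675
Eye drops $11.00: OTC medicine → 0% → $0.00
Subtotal = $502.81; unrounded tax = $29.058825 → $29.06; total due = $531.87

$531.87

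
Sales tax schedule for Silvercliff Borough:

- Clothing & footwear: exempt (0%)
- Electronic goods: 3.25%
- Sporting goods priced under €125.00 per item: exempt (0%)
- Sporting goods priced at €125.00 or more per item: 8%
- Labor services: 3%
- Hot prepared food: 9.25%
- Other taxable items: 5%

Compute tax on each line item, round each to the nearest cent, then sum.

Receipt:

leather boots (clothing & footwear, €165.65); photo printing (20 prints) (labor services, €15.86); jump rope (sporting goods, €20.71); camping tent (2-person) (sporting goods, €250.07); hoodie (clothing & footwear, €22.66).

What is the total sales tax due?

Leather boots €165.65: clothing & footwear → 0% → €0.00
Photo printing (20 prints) €15.86: labor services → 3% → €0.48
Jump rope €20.71: sporting goods, under €125.00 → 0% → €0.00
Camping tent (2-person) €250.07: sporting goods, €125.00 or more → 8% → €20.01
Hoodie €22.66: clothing & footwear → 0% → €0.00
Total tax = €0.48 + €20.01 = €20.49

€20.49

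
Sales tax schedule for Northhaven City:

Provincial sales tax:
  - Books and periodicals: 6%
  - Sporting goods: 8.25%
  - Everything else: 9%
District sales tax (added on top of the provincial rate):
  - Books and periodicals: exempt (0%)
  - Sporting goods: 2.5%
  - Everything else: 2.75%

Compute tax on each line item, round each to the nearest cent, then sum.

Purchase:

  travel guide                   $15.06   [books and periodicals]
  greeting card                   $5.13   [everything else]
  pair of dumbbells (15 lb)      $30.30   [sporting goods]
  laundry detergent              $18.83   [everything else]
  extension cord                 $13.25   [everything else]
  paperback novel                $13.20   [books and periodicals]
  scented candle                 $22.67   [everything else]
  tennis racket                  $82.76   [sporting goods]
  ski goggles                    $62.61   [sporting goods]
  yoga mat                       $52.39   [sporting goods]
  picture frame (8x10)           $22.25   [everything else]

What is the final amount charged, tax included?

Travel guide $15.06: books and periodicals → 6% + 0% district = 6% → $0.90
Greeting card $5.13: everything else → 9% + 2.75% district = 11.75% → $0.60
Pair of dumbbells (15 lb) $30.30: sporting goods → 8.25% + 2.5% district = 10.75% → $3.26
Laundry detergent $18.83: everything else → 9% + 2.75% district = 11.75% → $2.21
Extension cord $13.25: everything else → 9% + 2.75% district = 11.75% → $1.56
Paperback novel $13.20: books and periodicals → 6% + 0% district = 6% → $0.79
Scented candle $22.67: everything else → 9% + 2.75% district = 11.75% → $2.66
Tennis racket $82.76: sporting goods → 8.25% + 2.5% district = 10.75% → $8.90
Ski goggles $62.61: sporting goods → 8.25% + 2.5% district = 10.75% → $6.73
Yoga mat $52.39: sporting goods → 8.25% + 2.5% district = 10.75% → $5.63
Picture frame (8x10) $22.25: everything else → 9% + 2.75% district = 11.75% → $2.61
Subtotal = $338.45; tax = $35.85; total due = $374.30

$374.30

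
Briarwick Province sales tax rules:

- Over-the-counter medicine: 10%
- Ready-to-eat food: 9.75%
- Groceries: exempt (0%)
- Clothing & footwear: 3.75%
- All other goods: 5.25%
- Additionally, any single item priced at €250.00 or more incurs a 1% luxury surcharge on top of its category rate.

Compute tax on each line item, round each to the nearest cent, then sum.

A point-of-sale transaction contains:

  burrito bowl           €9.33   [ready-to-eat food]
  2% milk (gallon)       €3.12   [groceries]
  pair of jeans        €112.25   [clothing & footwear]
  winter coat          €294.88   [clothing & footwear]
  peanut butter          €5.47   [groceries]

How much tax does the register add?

€19.13

Burrito bowl €9.33: ready-to-eat food → 9.75% → €0.91
2% milk (gallon) €3.12: groceries → 0% → €0.00
Pair of jeans €112.25: clothing & footwear → 3.75% → €4.21
Winter coat €294.88: clothing & footwear → 3.75% + 1% surcharge = 4.75% → €14.01
Peanut butter €5.47: groceries → 0% → €0.00
Total tax = €0.91 + €4.21 + €14.01 = €19.13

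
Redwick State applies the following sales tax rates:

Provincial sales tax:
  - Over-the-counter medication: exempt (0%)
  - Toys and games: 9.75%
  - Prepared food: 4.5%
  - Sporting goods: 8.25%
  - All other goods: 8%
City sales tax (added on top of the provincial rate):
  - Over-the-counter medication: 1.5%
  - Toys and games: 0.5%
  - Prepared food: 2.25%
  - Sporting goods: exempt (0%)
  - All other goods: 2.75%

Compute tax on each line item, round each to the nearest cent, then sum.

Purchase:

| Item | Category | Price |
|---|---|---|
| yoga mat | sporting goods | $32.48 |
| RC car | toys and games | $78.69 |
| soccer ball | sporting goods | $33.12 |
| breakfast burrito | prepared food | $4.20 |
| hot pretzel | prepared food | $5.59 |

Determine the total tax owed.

Yoga mat $32.48: sporting goods → 8.25% + 0% city = 8.25% → $2.68
RC car $78.69: toys and games → 9.75% + 0.5% city = 10.25% → $8.07
Soccer ball $33.12: sporting goods → 8.25% + 0% city = 8.25% → $2.73
Breakfast burrito $4.20: prepared food → 4.5% + 2.25% city = 6.75% → $0.28
Hot pretzel $5.59: prepared food → 4.5% + 2.25% city = 6.75% → $0.38
Total tax = $2.68 + $8.07 + $2.73 + $0.28 + $0.38 = $14.14

$14.14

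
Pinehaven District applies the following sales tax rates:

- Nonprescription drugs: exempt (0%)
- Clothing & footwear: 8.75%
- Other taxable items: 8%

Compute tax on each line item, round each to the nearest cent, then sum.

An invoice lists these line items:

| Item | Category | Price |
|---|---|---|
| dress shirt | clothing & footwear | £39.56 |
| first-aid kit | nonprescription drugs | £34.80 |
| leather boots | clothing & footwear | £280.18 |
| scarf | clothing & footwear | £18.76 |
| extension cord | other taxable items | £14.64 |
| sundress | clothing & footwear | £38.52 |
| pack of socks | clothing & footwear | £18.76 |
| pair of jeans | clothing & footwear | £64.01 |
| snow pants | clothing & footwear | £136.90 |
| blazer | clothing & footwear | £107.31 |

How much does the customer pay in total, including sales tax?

£816.21

Dress shirt £39.56: clothing & footwear → 8.75% → £3.46
First-aid kit £34.80: nonprescription drugs → 0% → £0.00
Leather boots £280.18: clothing & footwear → 8.75% → £24.52
Scarf £18.76: clothing & footwear → 8.75% → £1.64
Extension cord £14.64: other taxable items → 8% → £1.17
Sundress £38.52: clothing & footwear → 8.75% → £3.37
Pack of socks £18.76: clothing & footwear → 8.75% → £1.64
Pair of jeans £64.01: clothing & footwear → 8.75% → £5.60
Snow pants £136.90: clothing & footwear → 8.75% → £11.98
Blazer £107.31: clothing & footwear → 8.75% → £9.39
Subtotal = £753.44; tax = £62.77; total due = £816.21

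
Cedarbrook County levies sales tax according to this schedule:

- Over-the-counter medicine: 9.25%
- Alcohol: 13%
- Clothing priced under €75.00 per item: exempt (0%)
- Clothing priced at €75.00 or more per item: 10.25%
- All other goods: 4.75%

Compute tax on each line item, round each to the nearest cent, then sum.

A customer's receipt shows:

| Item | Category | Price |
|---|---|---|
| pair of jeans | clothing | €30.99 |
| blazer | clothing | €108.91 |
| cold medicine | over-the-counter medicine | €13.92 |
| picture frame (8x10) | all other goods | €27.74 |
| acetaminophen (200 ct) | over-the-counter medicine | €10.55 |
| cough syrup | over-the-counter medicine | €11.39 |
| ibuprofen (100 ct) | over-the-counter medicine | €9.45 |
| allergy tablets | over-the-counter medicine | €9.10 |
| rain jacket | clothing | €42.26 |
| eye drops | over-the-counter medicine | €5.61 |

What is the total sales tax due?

Pair of jeans €30.99: clothing, under €75.00 → 0% → €0.00
Blazer €108.91: clothing, €75.00 or more → 10.25% → €11.16
Cold medicine €13.92: over-the-counter medicine → 9.25% → €1.29
Picture frame (8x10) €27.74: all other goods → 4.75% → €1.32
Acetaminophen (200 ct) €10.55: over-the-counter medicine → 9.25% → €0.98
Cough syrup €11.39: over-the-counter medicine → 9.25% → €1.05
Ibuprofen (100 ct) €9.45: over-the-counter medicine → 9.25% → €0.87
Allergy tablets €9.10: over-the-counter medicine → 9.25% → €0.84
Rain jacket €42.26: clothing, under €75.00 → 0% → €0.00
Eye drops €5.61: over-the-counter medicine → 9.25% → €0.52
Total tax = €11.16 + €1.29 + €1.32 + €0.98 + €1.05 + €0.87 + €0.84 + €0.52 = €18.03

€18.03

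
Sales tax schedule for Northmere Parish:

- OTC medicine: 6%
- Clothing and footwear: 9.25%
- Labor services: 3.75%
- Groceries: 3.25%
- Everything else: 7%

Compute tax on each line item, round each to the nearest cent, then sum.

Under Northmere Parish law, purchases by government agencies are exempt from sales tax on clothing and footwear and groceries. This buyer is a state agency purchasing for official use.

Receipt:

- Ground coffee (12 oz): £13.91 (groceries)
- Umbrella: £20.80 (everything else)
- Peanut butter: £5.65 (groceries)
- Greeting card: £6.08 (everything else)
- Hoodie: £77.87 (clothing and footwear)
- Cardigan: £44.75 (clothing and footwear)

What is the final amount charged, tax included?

£170.95

Ground coffee (12 oz) £13.91: groceries, buyer-exempt → 0% → £0.00
Umbrella £20.80: everything else → 7% → £1.46
Peanut butter £5.65: groceries, buyer-exempt → 0% → £0.00
Greeting card £6.08: everything else → 7% → £0.43
Hoodie £77.87: clothing and footwear, buyer-exempt → 0% → £0.00
Cardigan £44.75: clothing and footwear, buyer-exempt → 0% → £0.00
Subtotal = £169.06; tax = £1.89; total due = £170.95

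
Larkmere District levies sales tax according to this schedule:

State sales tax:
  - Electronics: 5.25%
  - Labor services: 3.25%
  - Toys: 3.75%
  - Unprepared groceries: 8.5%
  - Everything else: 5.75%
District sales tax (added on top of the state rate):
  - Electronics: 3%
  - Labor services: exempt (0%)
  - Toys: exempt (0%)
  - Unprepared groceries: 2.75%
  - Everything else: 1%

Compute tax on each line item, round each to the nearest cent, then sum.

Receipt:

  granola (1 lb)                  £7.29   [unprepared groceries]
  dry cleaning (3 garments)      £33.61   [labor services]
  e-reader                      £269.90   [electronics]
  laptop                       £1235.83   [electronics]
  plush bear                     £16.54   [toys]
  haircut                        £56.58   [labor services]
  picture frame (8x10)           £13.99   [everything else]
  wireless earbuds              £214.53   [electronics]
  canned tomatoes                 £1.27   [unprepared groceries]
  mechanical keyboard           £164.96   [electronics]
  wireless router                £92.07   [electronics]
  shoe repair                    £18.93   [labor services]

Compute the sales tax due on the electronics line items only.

E-reader £269.90: electronics → 5.25% + 3% district = 8.25% → £22.27
Laptop £1235.83: electronics → 5.25% + 3% district = 8.25% → £101.96
Wireless earbuds £214.53: electronics → 5.25% + 3% district = 8.25% → £17.70
Mechanical keyboard £164.96: electronics → 5.25% + 3% district = 8.25% → £13.61
Wireless router £92.07: electronics → 5.25% + 3% district = 8.25% → £7.60
Tax on electronics = £22.27 + £101.96 + £17.70 + £13.61 + £7.60 = £163.14

£163.14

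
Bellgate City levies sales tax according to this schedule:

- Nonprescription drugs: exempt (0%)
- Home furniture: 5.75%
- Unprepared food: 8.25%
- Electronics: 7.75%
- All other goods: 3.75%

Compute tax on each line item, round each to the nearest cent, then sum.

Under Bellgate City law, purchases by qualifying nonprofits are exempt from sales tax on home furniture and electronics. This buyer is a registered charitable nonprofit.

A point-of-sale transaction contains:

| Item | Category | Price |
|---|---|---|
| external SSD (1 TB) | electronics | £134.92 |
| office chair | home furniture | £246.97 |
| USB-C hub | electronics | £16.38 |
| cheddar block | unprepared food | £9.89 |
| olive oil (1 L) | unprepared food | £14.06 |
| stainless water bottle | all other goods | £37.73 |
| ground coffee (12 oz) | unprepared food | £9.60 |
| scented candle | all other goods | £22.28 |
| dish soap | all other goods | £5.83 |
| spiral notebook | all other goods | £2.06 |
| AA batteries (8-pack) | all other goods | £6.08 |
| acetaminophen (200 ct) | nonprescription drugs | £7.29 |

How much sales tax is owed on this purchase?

£5.55

External SSD (1 TB) £134.92: electronics, buyer-exempt → 0% → £0.00
Office chair £246.97: home furniture, buyer-exempt → 0% → £0.00
USB-C hub £16.38: electronics, buyer-exempt → 0% → £0.00
Cheddar block £9.89: unprepared food → 8.25% → £0.82
Olive oil (1 L) £14.06: unprepared food → 8.25% → £1.16
Stainless water bottle £37.73: all other goods → 3.75% → £1.41
Ground coffee (12 oz) £9.60: unprepared food → 8.25% → £0.79
Scented candle £22.28: all other goods → 3.75% → £0.84
Dish soap £5.83: all other goods → 3.75% → £0.22
Spiral notebook £2.06: all other goods → 3.75% → £0.08
AA batteries (8-pack) £6.08: all other goods → 3.75% → £0.23
Acetaminophen (200 ct) £7.29: nonprescription drugs → 0% → £0.00
Total tax = £0.82 + £1.16 + £1.41 + £0.79 + £0.84 + £0.22 + £0.08 + £0.23 = £5.55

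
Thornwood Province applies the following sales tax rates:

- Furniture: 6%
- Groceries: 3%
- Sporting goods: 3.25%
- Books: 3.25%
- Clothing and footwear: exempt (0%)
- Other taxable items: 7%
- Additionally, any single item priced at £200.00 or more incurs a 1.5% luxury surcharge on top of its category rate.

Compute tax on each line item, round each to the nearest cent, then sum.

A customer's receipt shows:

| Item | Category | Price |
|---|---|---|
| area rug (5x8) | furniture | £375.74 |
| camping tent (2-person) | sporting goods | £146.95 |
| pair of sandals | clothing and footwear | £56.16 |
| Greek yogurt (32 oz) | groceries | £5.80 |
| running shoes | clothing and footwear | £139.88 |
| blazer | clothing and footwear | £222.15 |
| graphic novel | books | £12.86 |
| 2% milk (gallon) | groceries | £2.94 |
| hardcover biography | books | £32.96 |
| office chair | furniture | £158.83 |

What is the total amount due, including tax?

£1201.84

Area rug (5x8) £375.74: furniture → 6% + 1.5% surcharge = 7.5% → £28.18
Camping tent (2-person) £146.95: sporting goods → 3.25% → £4.78
Pair of sandals £56.16: clothing and footwear → 0% → £0.00
Greek yogurt (32 oz) £5.80: groceries → 3% → £0.17
Running shoes £139.88: clothing and footwear → 0% → £0.00
Blazer £222.15: clothing and footwear → 0% + 1.5% surcharge = 1.5% → £3.33
Graphic novel £12.86: books → 3.25% → £0.42
2% milk (gallon) £2.94: groceries → 3% → £0.09
Hardcover biography £32.96: books → 3.25% → £1.07
Office chair £158.83: furniture → 6% → £9.53
Subtotal = £1154.27; tax = £47.57; total due = £1201.84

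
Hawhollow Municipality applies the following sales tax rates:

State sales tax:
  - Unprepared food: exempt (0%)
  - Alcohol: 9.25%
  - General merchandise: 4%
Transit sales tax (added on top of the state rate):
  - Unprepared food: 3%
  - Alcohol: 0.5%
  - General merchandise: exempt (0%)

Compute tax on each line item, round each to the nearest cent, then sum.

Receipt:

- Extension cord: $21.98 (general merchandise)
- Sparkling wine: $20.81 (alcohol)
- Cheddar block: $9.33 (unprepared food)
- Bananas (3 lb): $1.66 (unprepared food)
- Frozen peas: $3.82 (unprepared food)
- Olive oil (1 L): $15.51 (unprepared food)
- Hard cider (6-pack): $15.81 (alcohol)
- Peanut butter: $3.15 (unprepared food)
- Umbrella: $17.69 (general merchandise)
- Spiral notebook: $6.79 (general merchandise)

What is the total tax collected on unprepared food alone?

Cheddar block $9.33: unprepared food → 0% + 3% transit = 3% → $0.28
Bananas (3 lb) $1.66: unprepared food → 0% + 3% transit = 3% → $0.05
Frozen peas $3.82: unprepared food → 0% + 3% transit = 3% → $0.11
Olive oil (1 L) $15.51: unprepared food → 0% + 3% transit = 3% → $0.47
Peanut butter $3.15: unprepared food → 0% + 3% transit = 3% → $0.09
Tax on unprepared food = $0.28 + $0.05 + $0.11 + $0.47 + $0.09 = $1.00

$1.00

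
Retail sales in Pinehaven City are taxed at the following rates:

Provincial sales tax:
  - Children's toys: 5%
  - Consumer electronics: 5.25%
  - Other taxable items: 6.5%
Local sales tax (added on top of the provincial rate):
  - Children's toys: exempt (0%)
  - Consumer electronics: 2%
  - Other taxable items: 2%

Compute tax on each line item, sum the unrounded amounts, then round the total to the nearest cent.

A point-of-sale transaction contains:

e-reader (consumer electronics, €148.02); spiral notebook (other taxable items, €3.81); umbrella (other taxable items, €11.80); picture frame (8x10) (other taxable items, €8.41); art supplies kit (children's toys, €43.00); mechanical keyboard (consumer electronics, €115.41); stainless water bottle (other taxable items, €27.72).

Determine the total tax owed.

€25.65

E-reader €148.02: consumer electronics → 5.25% + 2% local = 7.25% → €10.73145
Spiral notebook €3.81: other taxable items → 6.5% + 2% local = 8.5% → €0.32385
Umbrella €11.80: other taxable items → 6.5% + 2% local = 8.5% → €1.003
Picture frame (8x10) €8.41: other taxable items → 6.5% + 2% local = 8.5% → €0.71485
Art supplies kit €43.00: children's toys → 5% + 0% local = 5% → €2.15
Mechanical keyboard €115.41: consumer electronics → 5.25% + 2% local = 7.25% → €8.367225
Stainless water bottle €27.72: other taxable items → 6.5% + 2% local = 8.5% → €2.3562
Unrounded tax sum = €25.646575 → €25.65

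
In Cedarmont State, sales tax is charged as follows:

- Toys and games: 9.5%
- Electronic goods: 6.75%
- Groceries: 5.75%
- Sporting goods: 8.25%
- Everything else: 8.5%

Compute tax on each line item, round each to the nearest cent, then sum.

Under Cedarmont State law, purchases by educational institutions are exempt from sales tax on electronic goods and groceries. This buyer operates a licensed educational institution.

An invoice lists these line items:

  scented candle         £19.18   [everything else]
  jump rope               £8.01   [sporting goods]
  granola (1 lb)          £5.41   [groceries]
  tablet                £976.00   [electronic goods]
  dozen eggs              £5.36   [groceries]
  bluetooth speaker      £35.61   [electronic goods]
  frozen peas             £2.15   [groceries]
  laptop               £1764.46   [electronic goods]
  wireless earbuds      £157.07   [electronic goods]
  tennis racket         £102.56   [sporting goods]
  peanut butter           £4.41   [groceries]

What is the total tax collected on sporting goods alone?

Jump rope £8.01: sporting goods → 8.25% → £0.66
Tennis racket £102.56: sporting goods → 8.25% → £8.46
Tax on sporting goods = £0.66 + £8.46 = £9.12

£9.12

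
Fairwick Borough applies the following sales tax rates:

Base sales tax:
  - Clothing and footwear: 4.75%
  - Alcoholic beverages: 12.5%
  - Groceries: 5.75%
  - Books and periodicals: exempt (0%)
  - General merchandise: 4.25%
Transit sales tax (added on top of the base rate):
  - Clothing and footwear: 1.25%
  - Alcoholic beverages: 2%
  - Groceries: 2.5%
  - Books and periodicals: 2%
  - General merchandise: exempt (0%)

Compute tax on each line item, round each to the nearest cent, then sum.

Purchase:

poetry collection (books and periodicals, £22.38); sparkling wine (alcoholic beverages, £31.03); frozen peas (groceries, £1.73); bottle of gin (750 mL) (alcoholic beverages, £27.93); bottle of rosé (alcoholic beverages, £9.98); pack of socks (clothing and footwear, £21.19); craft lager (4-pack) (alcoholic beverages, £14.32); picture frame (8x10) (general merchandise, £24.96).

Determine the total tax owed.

£15.00

Poetry collection £22.38: books and periodicals → 0% + 2% transit = 2% → £0.45
Sparkling wine £31.03: alcoholic beverages → 12.5% + 2% transit = 14.5% → £4.50
Frozen peas £1.73: groceries → 5.75% + 2.5% transit = 8.25% → £0.14
Bottle of gin (750 mL) £27.93: alcoholic beverages → 12.5% + 2% transit = 14.5% → £4.05
Bottle of rosé £9.98: alcoholic beverages → 12.5% + 2% transit = 14.5% → £1.45
Pack of socks £21.19: clothing and footwear → 4.75% + 1.25% transit = 6% → £1.27
Craft lager (4-pack) £14.32: alcoholic beverages → 12.5% + 2% transit = 14.5% → £2.08
Picture frame (8x10) £24.96: general merchandise → 4.25% + 0% transit = 4.25% → £1.06
Total tax = £0.45 + £4.50 + £0.14 + £4.05 + £1.45 + £1.27 + £2.08 + £1.06 = £15.00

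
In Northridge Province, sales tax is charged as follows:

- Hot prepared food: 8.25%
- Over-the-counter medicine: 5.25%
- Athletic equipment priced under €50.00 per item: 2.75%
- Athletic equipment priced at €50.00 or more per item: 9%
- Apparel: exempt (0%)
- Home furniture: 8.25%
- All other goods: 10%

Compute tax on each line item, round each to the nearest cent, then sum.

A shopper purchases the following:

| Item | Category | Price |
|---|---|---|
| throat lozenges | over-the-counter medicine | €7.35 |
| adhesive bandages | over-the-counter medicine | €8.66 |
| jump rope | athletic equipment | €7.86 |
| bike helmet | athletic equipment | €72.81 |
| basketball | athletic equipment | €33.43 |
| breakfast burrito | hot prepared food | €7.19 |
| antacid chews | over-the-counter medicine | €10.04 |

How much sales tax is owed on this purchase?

Throat lozenges €7.35: over-the-counter medicine → 5.25% → €0.39
Adhesive bandages €8.66: over-the-counter medicine → 5.25% → €0.45
Jump rope €7.86: athletic equipment, under €50.00 → 2.75% → €0.22
Bike helmet €72.81: athletic equipment, €50.00 or more → 9% → €6.55
Basketball €33.43: athletic equipment, under €50.00 → 2.75% → €0.92
Breakfast burrito €7.19: hot prepared food → 8.25% → €0.59
Antacid chews €10.04: over-the-counter medicine → 5.25% → €0.53
Total tax = €0.39 + €0.45 + €0.22 + €6.55 + €0.92 + €0.59 + €0.53 = €9.65

€9.65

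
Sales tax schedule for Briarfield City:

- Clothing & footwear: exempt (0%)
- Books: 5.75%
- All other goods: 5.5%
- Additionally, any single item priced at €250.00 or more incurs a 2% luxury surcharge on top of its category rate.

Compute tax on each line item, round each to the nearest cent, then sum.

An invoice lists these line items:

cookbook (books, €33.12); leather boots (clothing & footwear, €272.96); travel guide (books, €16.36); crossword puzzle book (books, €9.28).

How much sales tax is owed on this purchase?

€8.83

Cookbook €33.12: books → 5.75% → €1.90
Leather boots €272.96: clothing & footwear → 0% + 2% surcharge = 2% → €5.46
Travel guide €16.36: books → 5.75% → €0.94
Crossword puzzle book €9.28: books → 5.75% → €0.53
Total tax = €1.90 + €5.46 + €0.94 + €0.53 = €8.83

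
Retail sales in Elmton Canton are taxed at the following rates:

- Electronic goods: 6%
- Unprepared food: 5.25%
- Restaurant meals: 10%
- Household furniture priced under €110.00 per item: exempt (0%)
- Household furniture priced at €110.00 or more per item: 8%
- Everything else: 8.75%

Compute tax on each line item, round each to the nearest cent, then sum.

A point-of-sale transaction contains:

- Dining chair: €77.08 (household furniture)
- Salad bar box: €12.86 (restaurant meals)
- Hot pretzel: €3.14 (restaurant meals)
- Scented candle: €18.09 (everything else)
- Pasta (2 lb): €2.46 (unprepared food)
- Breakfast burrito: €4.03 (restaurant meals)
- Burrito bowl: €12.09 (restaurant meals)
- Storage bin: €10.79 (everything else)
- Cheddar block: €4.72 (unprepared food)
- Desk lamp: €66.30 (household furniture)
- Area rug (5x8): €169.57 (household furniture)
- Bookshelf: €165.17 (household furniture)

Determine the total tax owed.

Dining chair €77.08: household furniture, under €110.00 → 0% → €0.00
Salad bar box €12.86: restaurant meals → 10% → €1.29
Hot pretzel €3.14: restaurant meals → 10% → €0.31
Scented candle €18.09: everything else → 8.75% → €1.58
Pasta (2 lb) €2.46: unprepared food → 5.25% → €0.13
Breakfast burrito €4.03: restaurant meals → 10% → €0.40
Burrito bowl €12.09: restaurant meals → 10% → €1.21
Storage bin €10.79: everything else → 8.75% → €0.94
Cheddar block €4.72: unprepared food → 5.25% → €0.25
Desk lamp €66.30: household furniture, under €110.00 → 0% → €0.00
Area rug (5x8) €169.57: household furniture, €110.00 or more → 8% → €13.57
Bookshelf €165.17: household furniture, €110.00 or more → 8% → €13.21
Total tax = €1.29 + €0.31 + €1.58 + €0.13 + €0.40 + €1.21 + €0.94 + €0.25 + €13.57 + €13.21 = €32.89

€32.89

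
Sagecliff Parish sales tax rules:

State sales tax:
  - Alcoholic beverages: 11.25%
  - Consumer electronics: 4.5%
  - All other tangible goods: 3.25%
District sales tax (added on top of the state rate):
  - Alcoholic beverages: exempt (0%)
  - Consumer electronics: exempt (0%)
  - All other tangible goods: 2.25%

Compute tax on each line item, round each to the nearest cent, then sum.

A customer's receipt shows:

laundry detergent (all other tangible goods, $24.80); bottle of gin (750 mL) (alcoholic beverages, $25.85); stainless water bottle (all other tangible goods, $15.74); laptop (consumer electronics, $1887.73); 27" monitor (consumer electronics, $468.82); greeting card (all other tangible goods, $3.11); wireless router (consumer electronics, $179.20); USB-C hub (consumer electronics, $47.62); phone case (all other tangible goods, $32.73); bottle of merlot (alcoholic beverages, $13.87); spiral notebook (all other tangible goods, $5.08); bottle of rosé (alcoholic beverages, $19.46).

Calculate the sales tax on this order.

Laundry detergent $24.80: all other tangible goods → 3.25% + 2.25% district = 5.5% → $1.36
Bottle of gin (750 mL) $25.85: alcoholic beverages → 11.25% + 0% district = 11.25% → $2.91
Stainless water bottle $15.74: all other tangible goods → 3.25% + 2.25% district = 5.5% → $0.87
Laptop $1887.73: consumer electronics → 4.5% + 0% district = 4.5% → $84.95
27" monitor $468.82: consumer electronics → 4.5% + 0% district = 4.5% → $21.10
Greeting card $3.11: all other tangible goods → 3.25% + 2.25% district = 5.5% → $0.17
Wireless router $179.20: consumer electronics → 4.5% + 0% district = 4.5% → $8.06
USB-C hub $47.62: consumer electronics → 4.5% + 0% district = 4.5% → $2.14
Phone case $32.73: all other tangible goods → 3.25% + 2.25% district = 5.5% → $1.80
Bottle of merlot $13.87: alcoholic beverages → 11.25% + 0% district = 11.25% → $1.56
Spiral notebook $5.08: all other tangible goods → 3.25% + 2.25% district = 5.5% → $0.28
Bottle of rosé $19.46: alcoholic beverages → 11.25% + 0% district = 11.25% → $2.19
Total tax = $1.36 + $2.91 + $0.87 + $84.95 + $21.10 + $0.17 + $8.06 + $2.14 + $1.80 + $1.56 + $0.28 + $2.19 = $127.39

$127.39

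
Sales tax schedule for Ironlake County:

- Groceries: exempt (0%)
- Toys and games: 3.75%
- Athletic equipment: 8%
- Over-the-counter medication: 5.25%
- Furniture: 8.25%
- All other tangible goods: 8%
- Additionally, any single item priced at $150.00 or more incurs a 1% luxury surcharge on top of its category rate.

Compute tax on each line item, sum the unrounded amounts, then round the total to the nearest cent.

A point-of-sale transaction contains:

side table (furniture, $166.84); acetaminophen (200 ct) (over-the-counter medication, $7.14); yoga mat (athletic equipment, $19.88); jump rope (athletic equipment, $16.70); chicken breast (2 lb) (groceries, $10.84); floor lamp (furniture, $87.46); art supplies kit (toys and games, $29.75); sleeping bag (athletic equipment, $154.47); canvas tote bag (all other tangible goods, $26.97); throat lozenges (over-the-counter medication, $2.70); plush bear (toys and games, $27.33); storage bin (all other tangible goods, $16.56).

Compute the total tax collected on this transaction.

$45.62

Side table $166.84: furniture → 8.25% + 1% surcharge = 9.25% → $15.4327
Acetaminophen (200 ct) $7.14: over-the-counter medication → 5.25% → $0.37485
Yoga mat $19.88: athletic equipment → 8% → $1.5904
Jump rope $16.70: athletic equipment → 8% → $1.336
Chicken breast (2 lb) $10.84: groceries → 0% → $0.00
Floor lamp $87.46: furniture → 8.25% → $7.21545
Art supplies kit $29.75: toys and games → 3.75% → $1.115625
Sleeping bag $154.47: athletic equipment → 8% + 1% surcharge = 9% → $13.9023
Canvas tote bag $26.97: all other tangible goods → 8% → $2.1576
Throat lozenges $2.70: over-the-counter medication → 5.25% → $0.14175
Plush bear $27.33: toys and games → 3.75% → $1.024875
Storage bin $16.56: all other tangible goods → 8% → $1.3248
Unrounded tax sum = $45.61635 → $45.62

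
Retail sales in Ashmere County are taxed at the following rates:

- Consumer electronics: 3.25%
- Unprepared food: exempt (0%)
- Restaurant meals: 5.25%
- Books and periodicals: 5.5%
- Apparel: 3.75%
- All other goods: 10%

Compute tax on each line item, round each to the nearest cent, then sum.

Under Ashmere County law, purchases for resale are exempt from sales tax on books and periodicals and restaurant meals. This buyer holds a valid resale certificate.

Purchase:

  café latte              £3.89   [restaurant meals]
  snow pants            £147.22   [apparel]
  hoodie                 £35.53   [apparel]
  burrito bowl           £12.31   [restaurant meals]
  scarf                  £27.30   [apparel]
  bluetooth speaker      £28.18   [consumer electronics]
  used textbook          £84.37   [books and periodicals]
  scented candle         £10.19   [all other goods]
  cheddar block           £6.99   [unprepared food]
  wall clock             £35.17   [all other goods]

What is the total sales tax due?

£13.33

Café latte £3.89: restaurant meals, buyer-exempt → 0% → £0.00
Snow pants £147.22: apparel → 3.75% → £5.52
Hoodie £35.53: apparel → 3.75% → £1.33
Burrito bowl £12.31: restaurant meals, buyer-exempt → 0% → £0.00
Scarf £27.30: apparel → 3.75% → £1.02
Bluetooth speaker £28.18: consumer electronics → 3.25% → £0.92
Used textbook £84.37: books and periodicals, buyer-exempt → 0% → £0.00
Scented candle £10.19: all other goods → 10% → £1.02
Cheddar block £6.99: unprepared food → 0% → £0.00
Wall clock £35.17: all other goods → 10% → £3.52
Total tax = £5.52 + £1.33 + £1.02 + £0.92 + £1.02 + £3.52 = £13.33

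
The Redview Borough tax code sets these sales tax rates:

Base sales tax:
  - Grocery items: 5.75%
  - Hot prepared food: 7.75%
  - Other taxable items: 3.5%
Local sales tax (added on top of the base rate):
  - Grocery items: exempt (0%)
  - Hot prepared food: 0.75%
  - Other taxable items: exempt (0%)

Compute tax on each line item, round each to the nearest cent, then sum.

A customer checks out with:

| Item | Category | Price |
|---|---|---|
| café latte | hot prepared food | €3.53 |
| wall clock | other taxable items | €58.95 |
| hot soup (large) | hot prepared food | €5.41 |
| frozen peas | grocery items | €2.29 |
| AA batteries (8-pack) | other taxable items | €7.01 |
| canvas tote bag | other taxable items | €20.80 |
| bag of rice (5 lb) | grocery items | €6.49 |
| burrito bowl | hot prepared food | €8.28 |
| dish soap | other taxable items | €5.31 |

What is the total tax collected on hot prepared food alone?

€1.46

Café latte €3.53: hot prepared food → 7.75% + 0.75% local = 8.5% → €0.30
Hot soup (large) €5.41: hot prepared food → 7.75% + 0.75% local = 8.5% → €0.46
Burrito bowl €8.28: hot prepared food → 7.75% + 0.75% local = 8.5% → €0.70
Tax on hot prepared food = €0.30 + €0.46 + €0.70 = €1.46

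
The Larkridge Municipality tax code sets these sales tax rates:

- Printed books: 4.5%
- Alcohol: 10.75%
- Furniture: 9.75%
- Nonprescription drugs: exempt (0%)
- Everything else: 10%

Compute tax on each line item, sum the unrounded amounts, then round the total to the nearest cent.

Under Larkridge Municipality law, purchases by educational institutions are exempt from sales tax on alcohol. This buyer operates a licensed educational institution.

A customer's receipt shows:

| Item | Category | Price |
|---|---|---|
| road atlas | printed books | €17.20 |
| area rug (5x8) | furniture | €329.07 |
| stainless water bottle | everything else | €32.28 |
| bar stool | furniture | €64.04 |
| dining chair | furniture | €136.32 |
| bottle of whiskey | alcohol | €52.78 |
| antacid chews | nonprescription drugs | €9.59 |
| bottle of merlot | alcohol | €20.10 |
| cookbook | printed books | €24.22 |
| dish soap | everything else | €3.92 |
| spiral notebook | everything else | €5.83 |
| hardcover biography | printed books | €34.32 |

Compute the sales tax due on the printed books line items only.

€3.41

Road atlas €17.20: printed books → 4.5% → €0.774
Cookbook €24.22: printed books → 4.5% → €1.0899
Hardcover biography €34.32: printed books → 4.5% → €1.5444
Tax on printed books: unrounded sum = €3.4083 → €3.41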